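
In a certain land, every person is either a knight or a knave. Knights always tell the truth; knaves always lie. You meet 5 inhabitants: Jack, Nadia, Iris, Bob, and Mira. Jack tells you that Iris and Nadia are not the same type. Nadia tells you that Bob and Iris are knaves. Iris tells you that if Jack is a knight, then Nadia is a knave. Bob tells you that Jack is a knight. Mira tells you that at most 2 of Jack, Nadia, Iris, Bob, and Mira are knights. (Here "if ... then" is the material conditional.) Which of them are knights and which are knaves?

Jack is a knight, Nadia is a knave, Iris is a knight, Bob is a knight, and Mira is a knave.

Suppose Jack is a knave. Then Jack's statement "Iris and Nadia are not the same type" would have to be false. Checking the 16 ways to assign the others, none is consistent with every speaker.
(For instance, with Nadia=knave, Iris=knight, Bob=knight, Mira=knave, Jack's claim "Iris and Nadia are not the same type" comes out true where it would need to be false.)
So Jack must be a knight, making "Iris and Nadia are not the same type" true. Taking Jack=knight, Nadia=knave, Iris=knight, Bob=knight, Mira=knave, each remaining statement checks out:
  Nadia (knave): "Bob and Iris are knaves" — false. ✓
  Iris (knight): "if Jack is a knight, then Nadia is a knave" — true. ✓
  Bob (knight): "Jack is a knight" — true. ✓
  Mira (knave): "at most 2 of Jack, Nadia, Iris, Bob, and Mira are knights" — false. ✓
This is the unique consistent assignment.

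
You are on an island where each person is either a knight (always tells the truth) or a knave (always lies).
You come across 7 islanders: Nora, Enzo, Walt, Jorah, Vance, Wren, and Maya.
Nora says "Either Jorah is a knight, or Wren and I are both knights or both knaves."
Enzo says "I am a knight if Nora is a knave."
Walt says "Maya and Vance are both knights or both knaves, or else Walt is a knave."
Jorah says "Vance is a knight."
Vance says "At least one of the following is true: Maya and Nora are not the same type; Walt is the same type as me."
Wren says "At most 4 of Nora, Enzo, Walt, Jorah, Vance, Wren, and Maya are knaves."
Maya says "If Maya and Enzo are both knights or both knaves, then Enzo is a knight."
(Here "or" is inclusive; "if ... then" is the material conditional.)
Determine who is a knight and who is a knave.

Since Nora is a knight, "either Jorah is a knight, or Wren and I are both knights or both knaves" needs to be True, which holds.
Enzo is a knight, and the claim "I am a knight if Nora is a knave" is indeed True.
Walt is a knight; "Maya and Vance are both knights or both knaves, or else Walt is a knave" is True, as required.
Jorah is a knight; "Vance is a knight" is True, as required.
Vance (knight): "at least one of the following is true: Maya and Nora are not the same type; Walt is the same type as me" — True. ✓
Wren is a knight; "at most 4 of Nora, Enzo, Walt, Jorah, Vance, Wren, and Maya are knaves" is True, as required.
As a knight, Maya's statement "if Maya and Enzo are both knights or both knaves, then Enzo is a knight" should be True; it is.

Knights: Nora, Enzo, Walt, Jorah, Vance, Wren, and Maya. Knaves: none.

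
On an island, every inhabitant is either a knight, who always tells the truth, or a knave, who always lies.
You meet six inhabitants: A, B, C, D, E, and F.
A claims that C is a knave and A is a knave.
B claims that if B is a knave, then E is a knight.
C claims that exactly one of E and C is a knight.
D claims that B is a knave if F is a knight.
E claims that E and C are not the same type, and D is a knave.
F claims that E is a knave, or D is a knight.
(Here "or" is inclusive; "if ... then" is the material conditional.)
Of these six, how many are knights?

The unique consistent assignment is A=knave, B=knave, C=knight, D=knight, E=knave, F=knight.
That has 3 knights.

3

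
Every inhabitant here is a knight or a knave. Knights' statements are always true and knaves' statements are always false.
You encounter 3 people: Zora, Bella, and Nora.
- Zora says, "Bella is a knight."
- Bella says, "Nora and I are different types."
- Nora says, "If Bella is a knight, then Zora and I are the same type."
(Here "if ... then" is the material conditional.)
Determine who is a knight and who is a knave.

Zora is a knight, Bella is a knight, and Nora is a knave.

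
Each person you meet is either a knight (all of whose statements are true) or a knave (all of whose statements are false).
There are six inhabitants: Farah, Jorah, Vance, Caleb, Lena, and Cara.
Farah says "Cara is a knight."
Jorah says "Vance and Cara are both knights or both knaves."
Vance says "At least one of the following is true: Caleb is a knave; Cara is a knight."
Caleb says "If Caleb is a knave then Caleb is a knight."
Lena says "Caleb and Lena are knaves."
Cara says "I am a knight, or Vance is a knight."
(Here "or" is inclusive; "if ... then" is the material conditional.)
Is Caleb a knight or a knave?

Caleb is a knight.

Consistent assignments: {Farah=knight, Jorah=knight, Vance=knight, Caleb=knight, Lena=knave, Cara=knight}; {Farah=knave, Jorah=knight, Vance=knave, Caleb=knight, Lena=knave, Cara=knave}
In every consistent assignment, Caleb is a knight.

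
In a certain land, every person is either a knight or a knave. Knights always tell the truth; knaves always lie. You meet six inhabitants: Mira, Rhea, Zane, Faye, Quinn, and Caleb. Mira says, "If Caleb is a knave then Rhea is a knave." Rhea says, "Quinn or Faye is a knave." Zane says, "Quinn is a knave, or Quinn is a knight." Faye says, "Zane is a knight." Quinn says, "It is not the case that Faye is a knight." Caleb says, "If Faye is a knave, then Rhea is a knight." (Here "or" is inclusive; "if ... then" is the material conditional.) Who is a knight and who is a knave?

Knights: Mira, Rhea, Zane, Faye, and Caleb. Knaves: Quinn.

Mira (knight): "if Caleb is a knave then Rhea is a knave" — True. ✓
Rhea (knight): "Quinn or Faye is a knave" — True. ✓
Zane (knight): "Quinn is a knave, or Quinn is a knight" — True. ✓
Faye is a knight, so "Zane is a knight" must be True — and it is.
Quinn is a knave, and the claim "it is not the case that Faye is a knight" is indeed False.
Caleb is a knight; "if Faye is a knave, then Rhea is a knight" is True, as required.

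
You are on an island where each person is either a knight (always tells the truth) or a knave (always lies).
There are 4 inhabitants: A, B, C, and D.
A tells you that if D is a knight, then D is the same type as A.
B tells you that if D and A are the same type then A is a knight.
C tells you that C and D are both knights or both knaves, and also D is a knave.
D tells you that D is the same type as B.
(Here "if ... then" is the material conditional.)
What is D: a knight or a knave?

Consistent assignments: {A=knight, B=knight, C=knave, D=knight}; {A=knave, B=knight, C=knave, D=knight}
In every consistent assignment, D is a knight.

D is a knight.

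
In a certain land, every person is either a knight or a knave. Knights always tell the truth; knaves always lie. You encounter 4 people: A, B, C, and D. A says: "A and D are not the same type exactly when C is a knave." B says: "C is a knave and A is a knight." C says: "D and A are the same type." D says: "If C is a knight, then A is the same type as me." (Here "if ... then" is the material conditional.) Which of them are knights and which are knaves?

A is a knight, B is a knave, C is a knight, and D is a knight.

Suppose A is a knave. Then A's statement "A and D are not the same type exactly when C is a knave" would have to be false. Checking the 8 ways to assign the others, none is consistent with every speaker.
(For instance, with B=knave, C=knight, D=knight, C's claim "D and A are the same type" comes out false where it would need to be true.)
So A must be a knight, making "A and D are not the same type exactly when C is a knave" true. Taking A=knight, B=knave, C=knight, D=knight, each remaining statement checks out:
  B (knave): "C is a knave and A is a knight" — false. ✓
  C (knight): "D and A are the same type" — true. ✓
  D (knight): "if C is a knight, then A is the same type as me" — true. ✓
This is the unique consistent assignment.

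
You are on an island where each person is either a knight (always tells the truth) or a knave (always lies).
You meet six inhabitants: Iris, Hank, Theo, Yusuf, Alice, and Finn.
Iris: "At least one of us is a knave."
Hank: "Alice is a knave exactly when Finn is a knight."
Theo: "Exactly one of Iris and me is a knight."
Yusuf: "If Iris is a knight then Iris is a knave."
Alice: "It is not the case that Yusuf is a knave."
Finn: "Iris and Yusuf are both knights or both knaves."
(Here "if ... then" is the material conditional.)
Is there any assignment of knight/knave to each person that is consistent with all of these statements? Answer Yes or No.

No

Checking all 64 assignments, each has at least one speaker whose statement's truth value contradicts their type.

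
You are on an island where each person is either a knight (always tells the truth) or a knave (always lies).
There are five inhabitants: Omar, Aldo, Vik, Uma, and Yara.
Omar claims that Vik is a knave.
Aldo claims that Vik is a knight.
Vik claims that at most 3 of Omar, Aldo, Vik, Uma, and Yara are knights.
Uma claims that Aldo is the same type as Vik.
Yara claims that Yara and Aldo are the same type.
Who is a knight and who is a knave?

Knights: Aldo, Vik, and Uma. Knaves: Omar and Yara.

Omar (knave): "Vik is a knave" — false. ✓
As a knight, Aldo's statement "Vik is a knight" should be true; it is.
As a knight, Vik's statement "at most 3 of Omar, Aldo, Vik, Uma, and Yara are knights" should be true; it is.
Uma is a knight, and the claim "Aldo is the same type as Vik" is indeed true.
Yara (knave): "Yara and Aldo are the same type" — false. ✓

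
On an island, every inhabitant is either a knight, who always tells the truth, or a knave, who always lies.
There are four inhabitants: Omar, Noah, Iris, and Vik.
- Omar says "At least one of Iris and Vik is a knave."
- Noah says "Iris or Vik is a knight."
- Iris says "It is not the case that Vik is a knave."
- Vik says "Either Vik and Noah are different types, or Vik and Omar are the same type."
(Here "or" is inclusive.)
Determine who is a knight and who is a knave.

Omar is a knight; "at least one of Iris and Vik is a knave" is True, as required.
Since Noah is a knave, "Iris or Vik is a knight" needs to be false, which holds.
Iris (knave): "it is not the case that Vik is a knave" — false. ✓
Vik is a knave, and the claim "either Vik and Noah are different types, or Vik and Omar are the same type" is indeed false.

Omar is a knight, Noah is a knave, Iris is a knave, and Vik is a knave.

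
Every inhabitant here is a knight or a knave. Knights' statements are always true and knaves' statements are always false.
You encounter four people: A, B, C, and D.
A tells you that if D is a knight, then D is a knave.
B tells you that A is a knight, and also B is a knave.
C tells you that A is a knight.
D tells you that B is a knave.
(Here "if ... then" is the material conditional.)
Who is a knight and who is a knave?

Knights: D. Knaves: A, B, and C.

Suppose A is a knight. Then A's statement "if D is a knight, then D is a knave" would have to be true. Checking the 8 ways to assign the others, none is consistent with every speaker.
(For instance, with B=knave, C=knave, D=knight, A's claim "if D is a knight, then D is a knave" comes out false where it would need to be true.)
So A must be a knave, making "if D is a knight, then D is a knave" false. Taking A=knave, B=knave, C=knave, D=knight, each remaining statement checks out:
  B (knave): "A is a knight, and also B is a knave" — false. ✓
  C (knave): "A is a knight" — false. ✓
  D (knight): "B is a knave" — true. ✓
This is the unique consistent assignment.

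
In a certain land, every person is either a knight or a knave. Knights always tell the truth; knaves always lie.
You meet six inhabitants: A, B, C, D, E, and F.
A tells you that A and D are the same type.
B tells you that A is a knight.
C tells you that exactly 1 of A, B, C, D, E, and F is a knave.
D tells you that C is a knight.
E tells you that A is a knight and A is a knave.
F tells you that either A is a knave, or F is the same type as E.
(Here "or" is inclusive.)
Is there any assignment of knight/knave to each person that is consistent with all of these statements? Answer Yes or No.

No

Checking all 64 assignments, each has at least one speaker whose statement's truth value contradicts their type.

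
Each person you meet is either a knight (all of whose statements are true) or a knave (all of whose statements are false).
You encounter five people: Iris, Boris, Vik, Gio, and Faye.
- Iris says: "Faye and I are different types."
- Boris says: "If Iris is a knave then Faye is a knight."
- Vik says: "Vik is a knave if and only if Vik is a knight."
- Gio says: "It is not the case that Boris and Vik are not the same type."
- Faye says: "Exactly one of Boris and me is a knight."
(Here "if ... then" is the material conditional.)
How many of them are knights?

The unique consistent assignment is Iris=knave, Boris=knave, Vik=knave, Gio=knight, Faye=knave.
That has 1 knight.

1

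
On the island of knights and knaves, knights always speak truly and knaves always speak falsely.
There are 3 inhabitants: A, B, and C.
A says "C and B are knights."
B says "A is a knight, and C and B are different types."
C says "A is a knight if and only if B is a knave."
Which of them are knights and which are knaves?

A is a knave, B is a knave, and C is a knave.

As a knave, A's statement "C and B are knights" should be false; it is.
B (knave): "A is a knight, and C and B are different types" — false. ✓
C is a knave, so "A is a knight if and only if B is a knave" must be false — and it is.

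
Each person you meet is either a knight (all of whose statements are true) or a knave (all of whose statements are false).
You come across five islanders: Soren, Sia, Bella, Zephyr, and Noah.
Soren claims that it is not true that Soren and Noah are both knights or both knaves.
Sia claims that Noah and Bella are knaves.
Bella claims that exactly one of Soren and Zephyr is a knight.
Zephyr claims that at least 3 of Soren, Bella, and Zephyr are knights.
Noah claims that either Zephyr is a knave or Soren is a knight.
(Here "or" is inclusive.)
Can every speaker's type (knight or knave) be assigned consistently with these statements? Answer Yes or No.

No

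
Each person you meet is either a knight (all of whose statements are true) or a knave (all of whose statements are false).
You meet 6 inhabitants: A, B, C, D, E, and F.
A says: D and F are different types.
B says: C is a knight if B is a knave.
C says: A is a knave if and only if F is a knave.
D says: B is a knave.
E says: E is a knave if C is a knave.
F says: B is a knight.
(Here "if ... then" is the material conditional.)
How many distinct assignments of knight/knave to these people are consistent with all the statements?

1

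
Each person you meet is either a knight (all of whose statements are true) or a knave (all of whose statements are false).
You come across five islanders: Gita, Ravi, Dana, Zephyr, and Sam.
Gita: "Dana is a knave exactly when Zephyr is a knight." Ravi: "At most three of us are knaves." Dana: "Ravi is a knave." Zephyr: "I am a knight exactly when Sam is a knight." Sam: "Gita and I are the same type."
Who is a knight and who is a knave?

Since Gita is a knight, "Dana is a knave exactly when Zephyr is a knight" needs to be true, which holds.
Ravi is a knight, and the claim "at most three of us are knaves" is indeed true.
Since Dana is a knave, "Ravi is a knave" needs to be False, which holds.
Zephyr (knight): "I am a knight exactly when Sam is a knight" — true. ✓
Since Sam is a knight, "Gita and I are the same type" needs to be true, which holds.

Knights: Gita, Ravi, Zephyr, and Sam. Knaves: Dana.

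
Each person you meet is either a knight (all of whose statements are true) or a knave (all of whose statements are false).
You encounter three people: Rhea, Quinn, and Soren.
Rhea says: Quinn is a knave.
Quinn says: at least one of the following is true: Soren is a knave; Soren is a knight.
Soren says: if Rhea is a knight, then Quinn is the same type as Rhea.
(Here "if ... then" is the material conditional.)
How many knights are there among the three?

2

The unique consistent assignment is Rhea=knave, Quinn=knight, Soren=knight.
That has 2 knights.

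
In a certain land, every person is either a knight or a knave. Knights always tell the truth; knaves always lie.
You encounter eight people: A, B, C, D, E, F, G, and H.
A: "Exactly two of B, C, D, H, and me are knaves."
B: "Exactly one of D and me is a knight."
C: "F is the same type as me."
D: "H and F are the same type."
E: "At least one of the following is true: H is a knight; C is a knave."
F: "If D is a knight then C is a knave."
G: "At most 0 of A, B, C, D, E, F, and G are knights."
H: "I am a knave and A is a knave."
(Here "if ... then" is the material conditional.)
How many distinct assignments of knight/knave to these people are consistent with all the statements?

1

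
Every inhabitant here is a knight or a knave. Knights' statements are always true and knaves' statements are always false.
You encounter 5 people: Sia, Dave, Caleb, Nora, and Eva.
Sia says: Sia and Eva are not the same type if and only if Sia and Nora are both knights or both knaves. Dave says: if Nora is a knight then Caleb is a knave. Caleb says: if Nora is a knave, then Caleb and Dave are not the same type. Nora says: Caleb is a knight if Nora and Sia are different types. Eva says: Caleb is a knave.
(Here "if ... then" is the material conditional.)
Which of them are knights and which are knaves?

Sia is a knight, Dave is a knave, Caleb is a knight, Nora is a knight, and Eva is a knave.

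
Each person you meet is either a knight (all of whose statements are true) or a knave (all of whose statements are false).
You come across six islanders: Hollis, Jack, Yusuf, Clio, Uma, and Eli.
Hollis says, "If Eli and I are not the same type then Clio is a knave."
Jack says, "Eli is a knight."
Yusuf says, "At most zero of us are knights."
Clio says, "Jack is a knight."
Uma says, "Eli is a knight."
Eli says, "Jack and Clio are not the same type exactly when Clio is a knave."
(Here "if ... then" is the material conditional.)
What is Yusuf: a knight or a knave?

Yusuf is a knave.

Consistent assignments: {Hollis=knight, Jack=knight, Yusuf=knave, Clio=knight, Uma=knight, Eli=knight}; {Hollis=knight, Jack=knave, Yusuf=knave, Clio=knave, Uma=knave, Eli=knave}; {Hollis=knave, Jack=knight, Yusuf=knave, Clio=knight, Uma=knight, Eli=knight}
In every consistent assignment, Yusuf is a knave.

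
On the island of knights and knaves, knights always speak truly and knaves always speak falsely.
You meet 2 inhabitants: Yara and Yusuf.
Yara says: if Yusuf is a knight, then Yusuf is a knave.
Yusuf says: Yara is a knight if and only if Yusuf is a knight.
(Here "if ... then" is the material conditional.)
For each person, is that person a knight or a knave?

Yara is a knight and Yusuf is a knave.

As a knight, Yara's statement "if Yusuf is a knight, then Yusuf is a knave" should be true; it is.
Since Yusuf is a knave, "Yara is a knight if and only if Yusuf is a knight" needs to be false, which holds.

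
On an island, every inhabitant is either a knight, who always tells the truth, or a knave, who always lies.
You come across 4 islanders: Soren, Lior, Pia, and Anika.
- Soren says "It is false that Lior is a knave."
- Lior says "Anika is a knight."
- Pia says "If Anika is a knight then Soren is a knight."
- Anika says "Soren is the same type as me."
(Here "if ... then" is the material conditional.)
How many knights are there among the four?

4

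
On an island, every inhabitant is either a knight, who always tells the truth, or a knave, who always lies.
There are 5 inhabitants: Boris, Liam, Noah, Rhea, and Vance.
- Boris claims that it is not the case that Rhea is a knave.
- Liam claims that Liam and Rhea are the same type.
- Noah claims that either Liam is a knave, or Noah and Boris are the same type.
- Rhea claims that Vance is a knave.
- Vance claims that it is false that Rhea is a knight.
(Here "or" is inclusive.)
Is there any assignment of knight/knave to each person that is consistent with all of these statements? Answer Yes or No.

Yes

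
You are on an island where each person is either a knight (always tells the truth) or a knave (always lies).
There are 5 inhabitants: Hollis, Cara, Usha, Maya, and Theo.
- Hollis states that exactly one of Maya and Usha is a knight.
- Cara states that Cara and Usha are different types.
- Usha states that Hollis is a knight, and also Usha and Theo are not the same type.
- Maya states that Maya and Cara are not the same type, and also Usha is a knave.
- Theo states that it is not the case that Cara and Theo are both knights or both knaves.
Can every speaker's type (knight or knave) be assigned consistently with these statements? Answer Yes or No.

Yes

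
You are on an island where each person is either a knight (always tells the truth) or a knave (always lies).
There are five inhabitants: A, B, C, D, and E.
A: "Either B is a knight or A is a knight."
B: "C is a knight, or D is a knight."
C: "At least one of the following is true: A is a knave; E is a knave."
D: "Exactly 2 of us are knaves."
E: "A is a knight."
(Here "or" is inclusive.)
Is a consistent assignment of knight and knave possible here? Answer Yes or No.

Yes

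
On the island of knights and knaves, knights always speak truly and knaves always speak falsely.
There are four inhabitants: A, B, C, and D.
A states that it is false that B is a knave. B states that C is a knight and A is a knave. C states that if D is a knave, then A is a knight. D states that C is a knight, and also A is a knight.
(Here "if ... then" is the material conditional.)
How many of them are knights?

0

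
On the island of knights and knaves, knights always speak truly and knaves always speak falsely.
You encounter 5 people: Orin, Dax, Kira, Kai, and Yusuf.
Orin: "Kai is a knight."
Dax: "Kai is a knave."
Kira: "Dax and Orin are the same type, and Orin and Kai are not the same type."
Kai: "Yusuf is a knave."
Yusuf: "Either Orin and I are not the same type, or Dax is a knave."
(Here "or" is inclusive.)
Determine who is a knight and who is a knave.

Orin is a knave, Dax is a knight, Kira is a knave, Kai is a knave, and Yusuf is a knight.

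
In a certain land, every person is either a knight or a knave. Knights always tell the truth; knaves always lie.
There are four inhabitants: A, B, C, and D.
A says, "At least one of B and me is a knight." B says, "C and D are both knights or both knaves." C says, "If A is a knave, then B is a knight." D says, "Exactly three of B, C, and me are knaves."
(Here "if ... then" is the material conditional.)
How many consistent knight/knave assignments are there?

1

Consistent assignments:
  A=knight, B=knave, C=knight, D=knave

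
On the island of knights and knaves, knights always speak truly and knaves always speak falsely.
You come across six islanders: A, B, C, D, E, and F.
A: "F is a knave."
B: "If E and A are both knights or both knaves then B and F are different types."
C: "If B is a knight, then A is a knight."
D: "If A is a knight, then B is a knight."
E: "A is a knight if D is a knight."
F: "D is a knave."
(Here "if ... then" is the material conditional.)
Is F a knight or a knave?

F is a knave.

Consistent assignments: {A=knight, B=knight, C=knight, D=knight, E=knight, F=knave}
In every consistent assignment, F is a knave.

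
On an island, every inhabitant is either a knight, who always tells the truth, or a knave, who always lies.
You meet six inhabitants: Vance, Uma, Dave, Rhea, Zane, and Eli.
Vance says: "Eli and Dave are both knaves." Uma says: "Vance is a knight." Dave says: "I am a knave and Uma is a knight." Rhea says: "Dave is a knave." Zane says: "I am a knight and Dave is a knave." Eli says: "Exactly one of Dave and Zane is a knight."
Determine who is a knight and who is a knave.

Vance (knave): "Eli and Dave are both knaves" — False. ✓
Uma is a knave, so "Vance is a knight" must be False — and it is.
As a knave, Dave's statement "I am a knave and Uma is a knight" should be False; it is.
Rhea (knight): "Dave is a knave" — true. ✓
As a knight, Zane's statement "I am a knight and Dave is a knave" should be true; it is.
Eli (knight): "exactly one of Dave and Zane is a knight" — true. ✓

Vance is a knave, Uma is a knave, Dave is a knave, Rhea is a knight, Zane is a knight, and Eli is a knight.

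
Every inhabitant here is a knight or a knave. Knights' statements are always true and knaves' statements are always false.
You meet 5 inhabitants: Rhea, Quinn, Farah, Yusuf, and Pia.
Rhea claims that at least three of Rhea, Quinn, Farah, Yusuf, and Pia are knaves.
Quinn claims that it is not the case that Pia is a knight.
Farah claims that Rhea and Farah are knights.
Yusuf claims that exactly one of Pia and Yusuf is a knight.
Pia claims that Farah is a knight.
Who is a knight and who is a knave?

Rhea is a knight, and the claim "at least three of Rhea, Quinn, Farah, Yusuf, and Pia are knaves" is indeed true.
Quinn is a knight, and the claim "it is not the case that Pia is a knight" is indeed true.
Since Farah is a knave, "Rhea and Farah are knights" needs to be false, which holds.
Yusuf is a knave; "exactly one of Pia and Yusuf is a knight" is false, as required.
As a knave, Pia's statement "Farah is a knight" should be false; it is.

Rhea is a knight, Quinn is a knight, Farah is a knave, Yusuf is a knave, and Pia is a knave.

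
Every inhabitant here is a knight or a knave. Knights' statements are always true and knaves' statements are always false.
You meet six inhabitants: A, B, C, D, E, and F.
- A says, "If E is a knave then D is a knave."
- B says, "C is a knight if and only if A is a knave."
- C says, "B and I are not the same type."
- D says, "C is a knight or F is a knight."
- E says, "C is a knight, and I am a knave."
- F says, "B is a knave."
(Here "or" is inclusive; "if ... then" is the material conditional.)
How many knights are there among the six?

2

The unique consistent assignment is A=knave, B=knave, C=knave, D=knight, E=knave, F=knight.
That has 2 knights.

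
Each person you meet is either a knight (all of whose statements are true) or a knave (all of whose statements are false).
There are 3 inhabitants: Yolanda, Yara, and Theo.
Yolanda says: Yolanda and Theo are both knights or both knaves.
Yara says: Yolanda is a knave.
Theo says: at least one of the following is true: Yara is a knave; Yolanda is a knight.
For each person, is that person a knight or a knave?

Yolanda is a knight, Yara is a knave, and Theo is a knight.

Suppose Yolanda is a knave. Then Yolanda's statement "Yolanda and Theo are both knights or both knaves" would have to be false. Checking the 4 ways to assign the others, none is consistent with every speaker.
(For instance, with Yara=knave, Theo=knight, Yara's claim "Yolanda is a knave" comes out true where it would need to be false.)
So Yolanda must be a knight, making "Yolanda and Theo are both knights or both knaves" true. Taking Yolanda=knight, Yara=knave, Theo=knight, each remaining statement checks out:
  Yara (knave): "Yolanda is a knave" — false. ✓
  Theo (knight): "at least one of the following is true: Yara is a knave; Yolanda is a knight" — true. ✓
This is the unique consistent assignment.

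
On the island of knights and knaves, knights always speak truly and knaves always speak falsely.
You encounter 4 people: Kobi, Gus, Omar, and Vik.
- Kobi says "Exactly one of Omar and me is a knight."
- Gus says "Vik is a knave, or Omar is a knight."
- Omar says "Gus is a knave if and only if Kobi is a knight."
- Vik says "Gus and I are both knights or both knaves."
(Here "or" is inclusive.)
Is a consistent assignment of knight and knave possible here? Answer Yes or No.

Yes

One consistent assignment: Kobi=knight, Gus=knight, Omar=knave, Vik=knave.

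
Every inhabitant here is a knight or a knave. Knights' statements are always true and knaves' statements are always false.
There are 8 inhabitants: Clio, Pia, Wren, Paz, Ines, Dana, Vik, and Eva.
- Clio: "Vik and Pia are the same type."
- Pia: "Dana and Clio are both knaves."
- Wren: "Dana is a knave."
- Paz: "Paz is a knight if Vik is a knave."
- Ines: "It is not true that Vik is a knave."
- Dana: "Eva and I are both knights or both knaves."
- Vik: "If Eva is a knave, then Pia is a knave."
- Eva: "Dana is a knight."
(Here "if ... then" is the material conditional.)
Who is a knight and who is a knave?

Clio is a knave, so "Vik and Pia are the same type" must be false — and it is.
Pia (knave): "Dana and Clio are both knaves" — false. ✓
As a knave, Wren's statement "Dana is a knave" should be false; it is.
As a knight, Paz's statement "Paz is a knight if Vik is a knave" should be true; it is.
Since Ines is a knight, "it is not true that Vik is a knave" needs to be true, which holds.
Dana (knight): "Eva and I are both knights or both knaves" — true. ✓
Vik is a knight, and the claim "if Eva is a knave, then Pia is a knave" is indeed true.
Eva is a knight, so "Dana is a knight" must be true — and it is.

Clio is a knave, Pia is a knave, Wren is a knave, Paz is a knight, Ines is a knight, Dana is a knight, Vik is a knight, and Eva is a knight.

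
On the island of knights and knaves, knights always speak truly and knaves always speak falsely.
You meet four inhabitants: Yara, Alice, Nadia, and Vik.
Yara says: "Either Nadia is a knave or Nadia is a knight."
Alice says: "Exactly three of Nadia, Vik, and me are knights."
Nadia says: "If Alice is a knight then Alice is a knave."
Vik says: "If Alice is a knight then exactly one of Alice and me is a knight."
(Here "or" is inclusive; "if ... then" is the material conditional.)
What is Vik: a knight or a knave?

Vik is a knight.

Consistent assignments: {Yara=knight, Alice=knave, Nadia=knight, Vik=knight}
In every consistent assignment, Vik is a knight.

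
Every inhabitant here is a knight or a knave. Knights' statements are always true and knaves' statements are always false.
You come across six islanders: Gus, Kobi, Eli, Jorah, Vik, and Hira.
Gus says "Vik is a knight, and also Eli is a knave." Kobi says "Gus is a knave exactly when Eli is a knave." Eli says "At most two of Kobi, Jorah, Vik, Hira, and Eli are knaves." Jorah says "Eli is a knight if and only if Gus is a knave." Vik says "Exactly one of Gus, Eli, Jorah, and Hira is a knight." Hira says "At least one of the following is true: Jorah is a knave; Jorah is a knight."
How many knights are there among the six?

3

The unique consistent assignment is Gus=knave, Kobi=knave, Eli=knight, Jorah=knight, Vik=knave, Hira=knight.
That has 3 knights.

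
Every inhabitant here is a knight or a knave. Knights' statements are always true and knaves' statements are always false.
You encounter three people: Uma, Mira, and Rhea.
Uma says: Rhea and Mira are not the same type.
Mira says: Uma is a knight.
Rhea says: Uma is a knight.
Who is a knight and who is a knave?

Uma is a knave, Mira is a knave, and Rhea is a knave.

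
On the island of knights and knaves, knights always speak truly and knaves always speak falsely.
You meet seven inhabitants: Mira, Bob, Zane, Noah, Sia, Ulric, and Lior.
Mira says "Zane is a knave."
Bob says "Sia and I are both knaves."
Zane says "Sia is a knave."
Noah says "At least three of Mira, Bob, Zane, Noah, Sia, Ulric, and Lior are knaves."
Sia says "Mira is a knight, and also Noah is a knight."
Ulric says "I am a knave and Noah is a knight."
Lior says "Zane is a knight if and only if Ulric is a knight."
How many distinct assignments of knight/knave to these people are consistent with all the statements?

0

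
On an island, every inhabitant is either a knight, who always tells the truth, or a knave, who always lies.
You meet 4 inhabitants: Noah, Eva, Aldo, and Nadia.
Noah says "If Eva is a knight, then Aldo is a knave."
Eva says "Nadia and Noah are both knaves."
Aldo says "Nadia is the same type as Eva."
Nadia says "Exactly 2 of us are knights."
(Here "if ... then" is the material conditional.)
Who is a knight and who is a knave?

Knights: Noah and Nadia. Knaves: Eva and Aldo.

Suppose Noah is a knave. Then Noah's statement "if Eva is a knight, then Aldo is a knave" would have to be false. Checking the 8 ways to assign the others, none is consistent with every speaker.
(For instance, with Eva=knave, Aldo=knave, Nadia=knight, Noah's claim "if Eva is a knight, then Aldo is a knave" comes out true where it would need to be false.)
So Noah must be a knight, making "if Eva is a knight, then Aldo is a knave" true. Taking Noah=knight, Eva=knave, Aldo=knave, Nadia=knight, each remaining statement checks out:
  Eva (knave): "Nadia and Noah are both knaves" — false. ✓
  Aldo (knave): "Nadia is the same type as Eva" — false. ✓
  Nadia (knight): "exactly 2 of us are knights" — true. ✓
This is the unique consistent assignment.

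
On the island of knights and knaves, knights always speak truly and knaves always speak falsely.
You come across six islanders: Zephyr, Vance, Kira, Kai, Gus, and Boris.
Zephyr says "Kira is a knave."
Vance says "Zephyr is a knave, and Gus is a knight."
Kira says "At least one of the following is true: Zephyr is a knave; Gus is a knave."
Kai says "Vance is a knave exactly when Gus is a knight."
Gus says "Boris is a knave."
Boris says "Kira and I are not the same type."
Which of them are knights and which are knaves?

Zephyr is a knight, Vance is a knave, Kira is a knave, Kai is a knight, Gus is a knight, and Boris is a knave.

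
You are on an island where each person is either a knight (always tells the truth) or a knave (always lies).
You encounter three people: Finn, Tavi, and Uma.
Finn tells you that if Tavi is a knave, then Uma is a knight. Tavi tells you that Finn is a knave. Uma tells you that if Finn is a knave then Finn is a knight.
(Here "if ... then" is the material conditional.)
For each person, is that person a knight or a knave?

As a knight, Finn's statement "if Tavi is a knave, then Uma is a knight" should be True; it is.
As a knave, Tavi's statement "Finn is a knave" should be false; it is.
Since Uma is a knight, "if Finn is a knave then Finn is a knight" needs to be True, which holds.

Knights: Finn and Uma. Knaves: Tavi.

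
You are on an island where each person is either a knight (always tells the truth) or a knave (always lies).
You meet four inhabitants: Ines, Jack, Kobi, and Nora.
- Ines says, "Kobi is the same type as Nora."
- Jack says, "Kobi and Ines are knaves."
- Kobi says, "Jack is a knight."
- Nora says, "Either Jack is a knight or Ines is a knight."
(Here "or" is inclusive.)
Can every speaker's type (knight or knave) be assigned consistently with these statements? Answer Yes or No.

No

Checking all 16 assignments, each has at least one speaker whose statement's truth value contradicts their type.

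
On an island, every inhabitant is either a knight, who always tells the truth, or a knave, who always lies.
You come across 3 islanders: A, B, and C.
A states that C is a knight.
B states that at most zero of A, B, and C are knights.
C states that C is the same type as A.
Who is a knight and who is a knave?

A is a knight, B is a knave, and C is a knight.

A is a knight, so "C is a knight" must be true — and it is.
Since B is a knave, "at most zero of A, B, and C are knights" needs to be False, which holds.
As a knight, C's statement "C is the same type as A" should be true; it is.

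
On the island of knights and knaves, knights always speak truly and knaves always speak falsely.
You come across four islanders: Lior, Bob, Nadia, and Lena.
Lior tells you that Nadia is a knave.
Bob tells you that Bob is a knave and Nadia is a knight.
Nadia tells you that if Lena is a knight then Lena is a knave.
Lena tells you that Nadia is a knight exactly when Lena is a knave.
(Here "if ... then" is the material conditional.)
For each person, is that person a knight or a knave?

Knights: Lior and Lena. Knaves: Bob and Nadia.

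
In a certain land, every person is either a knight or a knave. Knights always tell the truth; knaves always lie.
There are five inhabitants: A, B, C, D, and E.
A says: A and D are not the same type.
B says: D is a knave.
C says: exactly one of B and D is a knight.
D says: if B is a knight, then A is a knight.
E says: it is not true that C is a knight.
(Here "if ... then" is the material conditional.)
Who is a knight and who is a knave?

A is a knave, B is a knight, C is a knight, D is a knave, and E is a knave.

Suppose A is a knight. Then A's statement "A and D are not the same type" would have to be true. Checking the 16 ways to assign the others, none is consistent with every speaker.
(For instance, with B=knight, C=knight, D=knave, E=knave, D's claim "if B is a knight, then A is a knight" comes out true where it would need to be false.)
So A must be a knave, making "A and D are not the same type" false. Taking A=knave, B=knight, C=knight, D=knave, E=knave, each remaining statement checks out:
  B (knight): "D is a knave" — true. ✓
  C (knight): "exactly one of B and D is a knight" — true. ✓
  D (knave): "if B is a knight, then A is a knight" — false. ✓
  E (knave): "it is not true that C is a knight" — false. ✓
This is the unique consistent assignment.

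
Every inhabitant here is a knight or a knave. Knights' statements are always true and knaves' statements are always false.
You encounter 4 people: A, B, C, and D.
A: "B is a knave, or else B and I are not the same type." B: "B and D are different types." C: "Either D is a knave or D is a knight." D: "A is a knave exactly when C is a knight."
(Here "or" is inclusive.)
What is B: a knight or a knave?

Consistent assignments: {A=knight, B=knave, C=knight, D=knave}
In every consistent assignment, B is a knave.

B is a knave.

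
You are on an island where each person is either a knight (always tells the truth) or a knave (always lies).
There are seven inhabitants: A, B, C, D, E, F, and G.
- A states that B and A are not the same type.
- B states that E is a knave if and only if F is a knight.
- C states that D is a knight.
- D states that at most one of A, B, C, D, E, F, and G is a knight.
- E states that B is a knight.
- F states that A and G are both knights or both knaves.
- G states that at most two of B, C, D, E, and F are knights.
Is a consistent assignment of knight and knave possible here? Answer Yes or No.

No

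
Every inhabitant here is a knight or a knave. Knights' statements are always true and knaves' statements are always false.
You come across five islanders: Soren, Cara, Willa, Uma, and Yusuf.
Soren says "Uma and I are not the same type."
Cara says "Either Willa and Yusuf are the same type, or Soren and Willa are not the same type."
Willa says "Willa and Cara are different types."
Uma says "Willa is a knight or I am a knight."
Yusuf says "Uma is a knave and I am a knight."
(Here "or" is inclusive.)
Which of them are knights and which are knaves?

Soren is a knave, Cara is a knave, Willa is a knave, Uma is a knave, and Yusuf is a knight.

Soren (knave): "Uma and I are not the same type" — False. ✓
Cara (knave): "either Willa and Yusuf are the same type, or Soren and Willa are not the same type" — False. ✓
As a knave, Willa's statement "Willa and Cara are different types" should be False; it is.
Since Uma is a knave, "Willa is a knight or I am a knight" needs to be False, which holds.
Yusuf is a knight, and the claim "Uma is a knave and I am a knight" is indeed True.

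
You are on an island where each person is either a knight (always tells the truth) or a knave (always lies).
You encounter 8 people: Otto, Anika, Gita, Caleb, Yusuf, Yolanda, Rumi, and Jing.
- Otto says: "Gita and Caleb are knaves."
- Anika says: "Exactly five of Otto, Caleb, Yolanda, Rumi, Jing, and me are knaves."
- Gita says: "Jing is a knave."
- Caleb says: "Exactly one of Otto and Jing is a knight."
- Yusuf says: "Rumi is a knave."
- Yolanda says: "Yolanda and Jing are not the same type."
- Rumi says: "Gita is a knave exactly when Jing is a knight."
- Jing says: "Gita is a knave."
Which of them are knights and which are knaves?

Knights: Gita, Yolanda, and Rumi. Knaves: Otto, Anika, Caleb, Yusuf, and Jing.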